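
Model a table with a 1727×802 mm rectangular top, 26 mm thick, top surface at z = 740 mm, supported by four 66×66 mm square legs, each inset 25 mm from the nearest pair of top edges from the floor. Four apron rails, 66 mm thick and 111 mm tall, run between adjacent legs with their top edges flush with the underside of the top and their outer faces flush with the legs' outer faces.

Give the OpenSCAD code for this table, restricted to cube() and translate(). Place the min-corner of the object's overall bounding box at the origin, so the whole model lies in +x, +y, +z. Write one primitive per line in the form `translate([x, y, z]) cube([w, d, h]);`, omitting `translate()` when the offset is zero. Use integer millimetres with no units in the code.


translate([0, 0, 714]) cube([1727, 802, 26]);
translate([25, 25, 0]) cube([66, 66, 714]);
translate([1636, 25, 0]) cube([66, 66, 714]);
translate([25, 711, 0]) cube([66, 66, 714]);
translate([1636, 711, 0]) cube([66, 66, 714]);
translate([91, 25, 603]) cube([1545, 66, 111]);
translate([91, 711, 603]) cube([1545, 66, 111]);
translate([25, 91, 603]) cube([66, 620, 111]);
translate([1636, 91, 603]) cube([66, 620, 111]);


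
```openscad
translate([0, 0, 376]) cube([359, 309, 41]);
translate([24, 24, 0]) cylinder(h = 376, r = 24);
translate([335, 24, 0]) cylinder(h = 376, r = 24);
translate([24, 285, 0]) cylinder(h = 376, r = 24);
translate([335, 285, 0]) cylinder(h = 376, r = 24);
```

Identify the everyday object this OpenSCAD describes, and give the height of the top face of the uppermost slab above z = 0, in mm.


A stool. The seat height is 417 mm.

A 359×309×41 slab at z = 376 on four corner cylinders — a stool. The seat top is 376 + 41 = 417 mm.


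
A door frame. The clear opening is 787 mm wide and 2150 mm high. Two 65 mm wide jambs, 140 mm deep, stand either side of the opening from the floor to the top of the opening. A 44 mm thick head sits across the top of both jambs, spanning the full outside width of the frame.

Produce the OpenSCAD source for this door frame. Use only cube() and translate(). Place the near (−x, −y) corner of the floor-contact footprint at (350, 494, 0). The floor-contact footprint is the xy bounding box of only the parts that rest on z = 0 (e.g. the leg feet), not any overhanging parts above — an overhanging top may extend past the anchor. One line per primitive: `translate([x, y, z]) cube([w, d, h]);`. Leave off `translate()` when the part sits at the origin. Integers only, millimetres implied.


translate([350, 494, 0]) cube([65, 140, 2150]);
translate([1202, 494, 0]) cube([65, 140, 2150]);
translate([350, 494, 2150]) cube([917, 140, 44]);


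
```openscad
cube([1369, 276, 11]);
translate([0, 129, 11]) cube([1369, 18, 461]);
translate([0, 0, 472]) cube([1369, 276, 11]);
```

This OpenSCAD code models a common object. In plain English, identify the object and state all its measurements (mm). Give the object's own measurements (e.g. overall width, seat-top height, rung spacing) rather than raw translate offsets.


An I-beam lying along x, 1369 mm long. Overall section height 483 mm. Two flanges 276 mm wide (y) and 11 mm thick, one on the floor and one at the top; a web 18 mm thick runs between them, centred on the flange width.


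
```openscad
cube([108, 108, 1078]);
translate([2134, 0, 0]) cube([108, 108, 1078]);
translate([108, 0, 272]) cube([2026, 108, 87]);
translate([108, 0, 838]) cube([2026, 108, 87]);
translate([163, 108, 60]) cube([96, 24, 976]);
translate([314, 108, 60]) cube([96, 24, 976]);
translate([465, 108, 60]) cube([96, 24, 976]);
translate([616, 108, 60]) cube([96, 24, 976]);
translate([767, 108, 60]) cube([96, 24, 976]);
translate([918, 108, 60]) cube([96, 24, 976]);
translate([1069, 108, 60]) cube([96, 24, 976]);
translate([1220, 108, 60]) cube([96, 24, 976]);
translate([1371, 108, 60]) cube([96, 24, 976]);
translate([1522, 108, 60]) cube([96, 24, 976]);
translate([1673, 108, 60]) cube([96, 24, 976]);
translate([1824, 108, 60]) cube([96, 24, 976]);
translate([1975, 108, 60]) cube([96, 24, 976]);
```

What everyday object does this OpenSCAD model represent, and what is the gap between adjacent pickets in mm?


A fence section. The picket gap is 55 mm.

Two posts, two rails, 13 pickets — a fence section. Span 2026 mm holds 13 pickets of 96 mm with 14 equal gaps: ⌊(2026 − 13·96) / 14⌋ = 55 mm.


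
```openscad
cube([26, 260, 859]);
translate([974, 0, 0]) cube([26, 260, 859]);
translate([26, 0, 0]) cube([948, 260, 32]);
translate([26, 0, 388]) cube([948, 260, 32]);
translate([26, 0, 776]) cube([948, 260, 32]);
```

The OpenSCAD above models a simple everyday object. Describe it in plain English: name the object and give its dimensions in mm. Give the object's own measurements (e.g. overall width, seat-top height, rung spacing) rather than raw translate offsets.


An open bookshelf. Two side panels, each 26 mm thick, 260 mm deep and 859 mm tall, stand 1000 mm apart (outside-to-outside). Between them sit 3 shelves, each 32 mm thick and 260 mm deep, spanning the full gap between the sides. The bottom shelf rests on the floor (its underside at z = 0) and the clear gap between one shelf's top and the next shelf's underside is 356 mm.


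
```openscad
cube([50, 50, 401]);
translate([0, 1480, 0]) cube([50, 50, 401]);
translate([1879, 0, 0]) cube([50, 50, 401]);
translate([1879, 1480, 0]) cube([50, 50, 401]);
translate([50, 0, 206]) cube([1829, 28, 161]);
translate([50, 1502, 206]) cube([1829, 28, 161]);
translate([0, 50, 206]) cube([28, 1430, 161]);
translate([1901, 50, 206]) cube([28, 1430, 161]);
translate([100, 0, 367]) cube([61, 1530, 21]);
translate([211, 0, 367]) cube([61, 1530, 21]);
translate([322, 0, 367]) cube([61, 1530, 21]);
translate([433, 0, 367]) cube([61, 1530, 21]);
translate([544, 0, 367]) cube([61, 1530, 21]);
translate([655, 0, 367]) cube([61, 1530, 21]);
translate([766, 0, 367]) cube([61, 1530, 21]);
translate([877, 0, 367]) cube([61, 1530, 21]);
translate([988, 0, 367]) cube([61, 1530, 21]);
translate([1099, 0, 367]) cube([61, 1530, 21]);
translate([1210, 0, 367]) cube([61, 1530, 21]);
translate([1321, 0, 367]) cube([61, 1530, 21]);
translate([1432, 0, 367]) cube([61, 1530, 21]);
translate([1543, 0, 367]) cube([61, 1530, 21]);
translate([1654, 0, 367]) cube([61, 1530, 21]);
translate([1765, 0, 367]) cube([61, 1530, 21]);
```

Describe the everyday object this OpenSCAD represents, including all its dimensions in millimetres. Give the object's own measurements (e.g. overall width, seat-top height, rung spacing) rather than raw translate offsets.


A bed frame 1929 mm long (x) by 1530 mm wide (y). Four 50×50 mm corner posts, 401 mm tall, at the corners of the footprint. Four rails of 28 mm thickness and 161 mm height run between adjacent posts with their undersides at z = 206 mm, their outer faces flush with the outside of the frame (the two x-running rails run between the posts' inner faces; the two y-running rails run between the posts' inner faces). 16 slats, each 61 mm wide (x) and 21 mm thick, lie across the top of the two x-running rails, running the full 1530 mm width of the frame in y; along x they sit between the end posts with a 50 mm gap after the −x posts and between neighbouring slats, leaving 53 mm before the +x posts.


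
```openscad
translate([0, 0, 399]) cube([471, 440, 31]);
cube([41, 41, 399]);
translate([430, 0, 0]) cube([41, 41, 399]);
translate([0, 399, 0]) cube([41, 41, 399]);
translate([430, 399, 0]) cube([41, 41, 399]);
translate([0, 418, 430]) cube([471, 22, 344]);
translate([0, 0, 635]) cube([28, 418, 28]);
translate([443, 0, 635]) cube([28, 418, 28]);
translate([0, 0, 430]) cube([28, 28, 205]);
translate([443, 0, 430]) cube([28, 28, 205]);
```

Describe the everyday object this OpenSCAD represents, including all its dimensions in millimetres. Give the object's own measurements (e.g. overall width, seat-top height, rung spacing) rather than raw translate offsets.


A chair. The seat is a 471×440×31 mm slab with its top at z = 430 mm, on four 41×41 mm corner legs (flush with the seat edges, standing on z = 0). A flat backrest 22 mm thick, 344 mm tall, spans the full seat width and rises from the seat top along its +y edge, rear face flush with the rear of the seat. Two armrests of 28×28 mm section run along each side from the seat's front edge to the front of the backrest, top faces 233 mm above the seat top and outer faces flush with the seat's x-edges; a 28×28 mm post under the front of each armrest stands on the seat at the front corner.


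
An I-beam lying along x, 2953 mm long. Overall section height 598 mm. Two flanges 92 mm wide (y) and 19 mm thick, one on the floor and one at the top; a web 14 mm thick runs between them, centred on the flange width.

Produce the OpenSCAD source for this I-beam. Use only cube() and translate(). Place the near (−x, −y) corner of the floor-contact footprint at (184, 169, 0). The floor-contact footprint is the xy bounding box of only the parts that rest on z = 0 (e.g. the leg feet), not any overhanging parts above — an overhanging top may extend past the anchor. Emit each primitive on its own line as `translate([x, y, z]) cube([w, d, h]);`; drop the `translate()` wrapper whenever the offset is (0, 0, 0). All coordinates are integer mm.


translate([184, 169, 0]) cube([2953, 92, 19]);
translate([184, 208, 19]) cube([2953, 14, 560]);
translate([184, 169, 579]) cube([2953, 92, 19]);


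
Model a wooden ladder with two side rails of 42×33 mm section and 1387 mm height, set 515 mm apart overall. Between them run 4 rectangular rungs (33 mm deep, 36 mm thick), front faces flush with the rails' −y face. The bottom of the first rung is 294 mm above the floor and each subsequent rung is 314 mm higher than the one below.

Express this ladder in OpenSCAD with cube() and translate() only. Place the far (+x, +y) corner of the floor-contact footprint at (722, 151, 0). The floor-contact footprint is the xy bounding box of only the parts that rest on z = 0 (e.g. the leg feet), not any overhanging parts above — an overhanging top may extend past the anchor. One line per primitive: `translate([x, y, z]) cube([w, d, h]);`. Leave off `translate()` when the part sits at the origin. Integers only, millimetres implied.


translate([207, 118, 0]) cube([42, 33, 1387]);
translate([680, 118, 0]) cube([42, 33, 1387]);
translate([249, 118, 294]) cube([431, 33, 36]);
translate([249, 118, 608]) cube([431, 33, 36]);
translate([249, 118, 922]) cube([431, 33, 36]);
translate([249, 118, 1236]) cube([431, 33, 36]);


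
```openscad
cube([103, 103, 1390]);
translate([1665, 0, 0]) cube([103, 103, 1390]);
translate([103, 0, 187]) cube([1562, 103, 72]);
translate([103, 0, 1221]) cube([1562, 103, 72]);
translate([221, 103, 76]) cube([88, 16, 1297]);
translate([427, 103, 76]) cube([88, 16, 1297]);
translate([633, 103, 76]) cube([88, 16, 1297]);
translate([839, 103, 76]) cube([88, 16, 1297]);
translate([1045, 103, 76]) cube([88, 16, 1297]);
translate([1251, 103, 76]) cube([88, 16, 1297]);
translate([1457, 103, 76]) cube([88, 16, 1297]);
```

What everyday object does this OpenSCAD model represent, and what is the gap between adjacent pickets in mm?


A fence section. The picket gap is 118 mm.

Two posts, two rails, 7 pickets — a fence section. Span 1562 mm holds 7 pickets of 88 mm with 8 equal gaps: ⌊(1562 − 7·88) / 8⌋ = 118 mm.


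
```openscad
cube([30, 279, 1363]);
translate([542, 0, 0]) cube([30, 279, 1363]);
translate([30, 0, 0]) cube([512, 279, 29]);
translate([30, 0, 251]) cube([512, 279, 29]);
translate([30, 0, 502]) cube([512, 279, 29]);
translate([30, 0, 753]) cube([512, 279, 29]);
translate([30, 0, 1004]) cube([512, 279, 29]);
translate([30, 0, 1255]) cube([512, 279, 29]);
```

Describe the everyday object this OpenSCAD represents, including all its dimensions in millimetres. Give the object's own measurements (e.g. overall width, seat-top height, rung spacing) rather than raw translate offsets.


An open bookshelf. Two side panels, each 30 mm thick, 279 mm deep and 1363 mm tall, stand 572 mm apart (outside-to-outside). Between them sit 6 shelves, each 29 mm thick and 279 mm deep, spanning the full gap between the sides. The bottom shelf rests on the floor (its underside at z = 0) and the clear gap between one shelf's top and the next shelf's underside is 222 mm.


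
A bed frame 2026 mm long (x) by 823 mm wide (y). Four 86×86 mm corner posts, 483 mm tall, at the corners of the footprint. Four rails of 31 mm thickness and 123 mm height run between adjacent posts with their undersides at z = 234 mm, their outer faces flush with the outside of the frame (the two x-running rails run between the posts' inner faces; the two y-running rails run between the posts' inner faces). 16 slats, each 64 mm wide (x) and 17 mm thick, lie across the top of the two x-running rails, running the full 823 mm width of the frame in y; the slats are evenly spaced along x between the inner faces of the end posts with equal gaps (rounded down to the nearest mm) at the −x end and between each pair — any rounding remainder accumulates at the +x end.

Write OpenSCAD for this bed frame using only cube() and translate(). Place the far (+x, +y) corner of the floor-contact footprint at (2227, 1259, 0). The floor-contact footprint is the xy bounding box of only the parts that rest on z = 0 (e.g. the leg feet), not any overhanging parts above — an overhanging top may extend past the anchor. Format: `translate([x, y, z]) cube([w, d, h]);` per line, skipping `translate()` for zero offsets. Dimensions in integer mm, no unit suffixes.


translate([201, 436, 0]) cube([86, 86, 483]);
translate([201, 1173, 0]) cube([86, 86, 483]);
translate([2141, 436, 0]) cube([86, 86, 483]);
translate([2141, 1173, 0]) cube([86, 86, 483]);
translate([287, 436, 234]) cube([1854, 31, 123]);
translate([287, 1228, 234]) cube([1854, 31, 123]);
translate([201, 522, 234]) cube([31, 651, 123]);
translate([2196, 522, 234]) cube([31, 651, 123]);
translate([335, 436, 357]) cube([64, 823, 17]);
translate([447, 436, 357]) cube([64, 823, 17]);
translate([559, 436, 357]) cube([64, 823, 17]);
translate([671, 436, 357]) cube([64, 823, 17]);
translate([783, 436, 357]) cube([64, 823, 17]);
translate([895, 436, 357]) cube([64, 823, 17]);
translate([1007, 436, 357]) cube([64, 823, 17]);
translate([1119, 436, 357]) cube([64, 823, 17]);
translate([1231, 436, 357]) cube([64, 823, 17]);
translate([1343, 436, 357]) cube([64, 823, 17]);
translate([1455, 436, 357]) cube([64, 823, 17]);
translate([1567, 436, 357]) cube([64, 823, 17]);
translate([1679, 436, 357]) cube([64, 823, 17]);
translate([1791, 436, 357]) cube([64, 823, 17]);
translate([1903, 436, 357]) cube([64, 823, 17]);
translate([2015, 436, 357]) cube([64, 823, 17]);


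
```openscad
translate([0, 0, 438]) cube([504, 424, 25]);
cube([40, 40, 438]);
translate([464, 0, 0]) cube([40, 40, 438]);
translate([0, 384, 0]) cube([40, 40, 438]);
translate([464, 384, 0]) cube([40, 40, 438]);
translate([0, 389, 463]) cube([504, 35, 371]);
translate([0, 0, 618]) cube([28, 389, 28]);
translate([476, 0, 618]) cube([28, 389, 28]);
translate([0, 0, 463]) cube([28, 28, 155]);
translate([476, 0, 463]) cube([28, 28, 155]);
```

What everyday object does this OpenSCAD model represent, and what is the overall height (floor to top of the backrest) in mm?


A chair. The overall height is 834 mm.

A slab on four corner posts with a tall panel at the back — a chair. The seat slab sits at z = 438 with thickness 25, and the 371 mm backrest starts at the seat top, so the overall height is 438 + 25 + 371 = 834 mm.


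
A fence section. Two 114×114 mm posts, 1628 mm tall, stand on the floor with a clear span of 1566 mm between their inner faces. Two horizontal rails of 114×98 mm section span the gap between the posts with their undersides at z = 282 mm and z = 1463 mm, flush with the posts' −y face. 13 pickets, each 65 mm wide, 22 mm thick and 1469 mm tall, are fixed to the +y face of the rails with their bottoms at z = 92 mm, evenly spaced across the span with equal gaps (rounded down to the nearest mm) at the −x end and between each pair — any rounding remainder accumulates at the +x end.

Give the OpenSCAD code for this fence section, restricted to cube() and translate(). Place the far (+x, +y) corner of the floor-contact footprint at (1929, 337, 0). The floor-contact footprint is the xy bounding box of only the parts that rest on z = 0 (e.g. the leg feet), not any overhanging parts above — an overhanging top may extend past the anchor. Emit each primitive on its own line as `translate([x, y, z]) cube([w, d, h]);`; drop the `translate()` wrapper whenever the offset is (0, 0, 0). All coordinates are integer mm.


translate([135, 223, 0]) cube([114, 114, 1628]);
translate([1815, 223, 0]) cube([114, 114, 1628]);
translate([249, 223, 282]) cube([1566, 114, 98]);
translate([249, 223, 1463]) cube([1566, 114, 98]);
translate([300, 337, 92]) cube([65, 22, 1469]);
translate([416, 337, 92]) cube([65, 22, 1469]);
translate([532, 337, 92]) cube([65, 22, 1469]);
translate([648, 337, 92]) cube([65, 22, 1469]);
translate([764, 337, 92]) cube([65, 22, 1469]);
translate([880, 337, 92]) cube([65, 22, 1469]);
translate([996, 337, 92]) cube([65, 22, 1469]);
translate([1112, 337, 92]) cube([65, 22, 1469]);
translate([1228, 337, 92]) cube([65, 22, 1469]);
translate([1344, 337, 92]) cube([65, 22, 1469]);
translate([1460, 337, 92]) cube([65, 22, 1469]);
translate([1576, 337, 92]) cube([65, 22, 1469]);
translate([1692, 337, 92]) cube([65, 22, 1469]);


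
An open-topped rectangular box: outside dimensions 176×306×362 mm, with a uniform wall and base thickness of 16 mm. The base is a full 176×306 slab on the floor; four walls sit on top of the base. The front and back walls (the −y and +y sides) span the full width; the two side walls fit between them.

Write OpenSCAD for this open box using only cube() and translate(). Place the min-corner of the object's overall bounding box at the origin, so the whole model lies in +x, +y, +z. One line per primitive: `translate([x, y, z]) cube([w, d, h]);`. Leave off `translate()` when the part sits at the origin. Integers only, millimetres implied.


cube([176, 306, 16]);
translate([0, 0, 16]) cube([176, 16, 346]);
translate([0, 290, 16]) cube([176, 16, 346]);
translate([0, 16, 16]) cube([16, 274, 346]);
translate([160, 16, 16]) cube([16, 274, 346]);


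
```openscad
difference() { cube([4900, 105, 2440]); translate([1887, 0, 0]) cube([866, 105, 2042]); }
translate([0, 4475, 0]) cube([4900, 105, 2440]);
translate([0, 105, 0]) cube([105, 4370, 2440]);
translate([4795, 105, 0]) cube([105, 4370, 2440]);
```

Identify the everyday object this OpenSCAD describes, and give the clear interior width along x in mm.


A single room. The interior width is 4690 mm.

Four walls enclosing a rectangle with a door in the front wall — a room. Outside width 4900 minus two 105 mm walls gives 4690 mm.


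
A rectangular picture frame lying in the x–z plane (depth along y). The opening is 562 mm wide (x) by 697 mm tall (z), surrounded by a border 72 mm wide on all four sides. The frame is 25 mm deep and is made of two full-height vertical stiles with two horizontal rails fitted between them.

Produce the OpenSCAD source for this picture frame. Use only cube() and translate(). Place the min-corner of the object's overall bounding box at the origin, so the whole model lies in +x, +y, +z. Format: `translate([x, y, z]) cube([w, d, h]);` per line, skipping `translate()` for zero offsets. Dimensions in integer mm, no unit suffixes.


cube([72, 25, 841]);
translate([634, 0, 0]) cube([72, 25, 841]);
translate([72, 0, 0]) cube([562, 25, 72]);
translate([72, 0, 769]) cube([562, 25, 72]);


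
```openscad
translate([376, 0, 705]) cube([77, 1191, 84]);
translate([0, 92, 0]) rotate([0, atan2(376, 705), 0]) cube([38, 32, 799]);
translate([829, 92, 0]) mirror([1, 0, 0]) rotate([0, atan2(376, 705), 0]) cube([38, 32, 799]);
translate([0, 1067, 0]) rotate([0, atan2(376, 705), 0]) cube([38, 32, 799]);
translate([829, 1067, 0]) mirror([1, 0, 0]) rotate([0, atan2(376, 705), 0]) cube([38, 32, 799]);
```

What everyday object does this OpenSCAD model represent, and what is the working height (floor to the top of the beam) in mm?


A sawhorse. The overall height is 789 mm.

A beam across two mirrored pairs of raked legs — a sawhorse. The beam's underside is at z = 705 (matching the legs' vertical rise in atan2(376, 705)) and the beam is 84 mm tall, so its top is at 705 + 84 = 789 mm. The raked legs top out at the beam's underside, so that is the highest point.


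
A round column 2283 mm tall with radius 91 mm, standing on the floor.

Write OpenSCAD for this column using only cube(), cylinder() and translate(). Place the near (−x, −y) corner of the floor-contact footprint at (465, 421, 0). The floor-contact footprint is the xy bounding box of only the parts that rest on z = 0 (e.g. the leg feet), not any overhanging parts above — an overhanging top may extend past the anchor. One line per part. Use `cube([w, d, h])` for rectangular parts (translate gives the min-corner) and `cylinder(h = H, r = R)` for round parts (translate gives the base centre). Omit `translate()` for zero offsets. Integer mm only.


translate([556, 512, 0]) cylinder(h = 2283, r = 91);


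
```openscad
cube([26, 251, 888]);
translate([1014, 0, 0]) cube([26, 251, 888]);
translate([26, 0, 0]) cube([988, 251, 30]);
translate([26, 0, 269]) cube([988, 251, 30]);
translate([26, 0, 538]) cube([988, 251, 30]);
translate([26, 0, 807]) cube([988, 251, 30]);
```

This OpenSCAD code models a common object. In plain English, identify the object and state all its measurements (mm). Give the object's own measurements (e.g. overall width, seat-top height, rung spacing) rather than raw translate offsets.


An open bookshelf. Two side panels, each 26 mm thick, 251 mm deep and 888 mm tall, stand 1040 mm apart (outside-to-outside). Between them sit 4 shelves, each 30 mm thick and 251 mm deep, spanning the full gap between the sides. The bottom shelf rests on the floor (its underside at z = 0) and the clear gap between one shelf's top and the next shelf's underside is 239 mm.


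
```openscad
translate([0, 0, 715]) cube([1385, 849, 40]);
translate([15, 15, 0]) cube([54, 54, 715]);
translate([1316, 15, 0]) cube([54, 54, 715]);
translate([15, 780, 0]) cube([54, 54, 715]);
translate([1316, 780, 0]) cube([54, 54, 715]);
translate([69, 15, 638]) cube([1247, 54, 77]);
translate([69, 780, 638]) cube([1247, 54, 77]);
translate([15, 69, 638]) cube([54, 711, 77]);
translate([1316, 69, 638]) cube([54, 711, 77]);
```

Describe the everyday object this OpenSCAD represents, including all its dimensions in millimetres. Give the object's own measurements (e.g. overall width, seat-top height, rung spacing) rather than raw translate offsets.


A rectangular dining table. The top is 1385×849×40 mm with its upper surface at z = 755 mm. It stands on four 54×54 mm square legs, each inset 15 mm from the nearest pair of top edges, running from the floor to the underside of the top. Four apron rails, 54 mm thick and 77 mm tall, run between adjacent legs with their top edges flush with the underside of the top and their outer faces flush with the legs' outer faces.


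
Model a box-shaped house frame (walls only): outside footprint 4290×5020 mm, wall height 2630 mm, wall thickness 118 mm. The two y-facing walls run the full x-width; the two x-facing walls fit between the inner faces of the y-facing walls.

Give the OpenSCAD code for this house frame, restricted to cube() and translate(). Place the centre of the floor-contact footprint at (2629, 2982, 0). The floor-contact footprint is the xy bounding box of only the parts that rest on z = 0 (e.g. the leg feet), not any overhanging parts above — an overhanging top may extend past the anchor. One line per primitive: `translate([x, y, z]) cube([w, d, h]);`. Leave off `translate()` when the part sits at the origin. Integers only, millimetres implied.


translate([484, 472, 0]) cube([4290, 118, 2630]);
translate([484, 5374, 0]) cube([4290, 118, 2630]);
translate([484, 590, 0]) cube([118, 4784, 2630]);
translate([4656, 590, 0]) cube([118, 4784, 2630]);


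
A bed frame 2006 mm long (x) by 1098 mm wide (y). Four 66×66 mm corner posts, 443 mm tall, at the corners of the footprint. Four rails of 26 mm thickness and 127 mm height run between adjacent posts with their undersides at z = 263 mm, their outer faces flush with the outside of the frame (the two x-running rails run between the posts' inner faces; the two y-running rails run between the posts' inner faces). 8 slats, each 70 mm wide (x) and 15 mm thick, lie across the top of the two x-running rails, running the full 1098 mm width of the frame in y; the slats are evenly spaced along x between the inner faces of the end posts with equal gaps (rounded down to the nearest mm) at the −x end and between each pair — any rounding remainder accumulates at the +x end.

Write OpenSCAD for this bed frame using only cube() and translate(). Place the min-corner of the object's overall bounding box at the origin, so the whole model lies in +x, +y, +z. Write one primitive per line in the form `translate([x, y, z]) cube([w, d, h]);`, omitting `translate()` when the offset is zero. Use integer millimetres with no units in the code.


// slat z = rail_z + rail_h = 263 + 127 = 390
// slat gap = ⌊(1874 − 8·70) / 9⌋ = 146
cube([66, 66, 443]);
translate([0, 1032, 0]) cube([66, 66, 443]);
translate([1940, 0, 0]) cube([66, 66, 443]);
translate([1940, 1032, 0]) cube([66, 66, 443]);
translate([66, 0, 263]) cube([1874, 26, 127]);
translate([66, 1072, 263]) cube([1874, 26, 127]);
translate([0, 66, 263]) cube([26, 966, 127]);
translate([1980, 66, 263]) cube([26, 966, 127]);
translate([212, 0, 390]) cube([70, 1098, 15]);
translate([428, 0, 390]) cube([70, 1098, 15]);
translate([644, 0, 390]) cube([70, 1098, 15]);
translate([860, 0, 390]) cube([70, 1098, 15]);
translate([1076, 0, 390]) cube([70, 1098, 15]);
translate([1292, 0, 390]) cube([70, 1098, 15]);
translate([1508, 0, 390]) cube([70, 1098, 15]);
translate([1724, 0, 390]) cube([70, 1098, 15]);


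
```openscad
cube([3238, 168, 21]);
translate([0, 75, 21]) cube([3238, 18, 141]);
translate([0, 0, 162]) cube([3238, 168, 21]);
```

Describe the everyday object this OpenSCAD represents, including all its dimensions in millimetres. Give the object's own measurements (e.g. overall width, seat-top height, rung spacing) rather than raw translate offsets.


An I-beam lying along x, 3238 mm long. Overall section height 183 mm. Two flanges 168 mm wide (y) and 21 mm thick, one on the floor and one at the top; a web 18 mm thick runs between them, centred on the flange width.


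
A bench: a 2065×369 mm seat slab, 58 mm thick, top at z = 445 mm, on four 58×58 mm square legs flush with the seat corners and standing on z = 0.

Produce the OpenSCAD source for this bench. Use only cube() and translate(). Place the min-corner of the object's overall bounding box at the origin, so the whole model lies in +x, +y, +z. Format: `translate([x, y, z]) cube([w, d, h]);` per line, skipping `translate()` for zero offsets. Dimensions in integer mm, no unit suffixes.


// leg_h = 445 − 58 = 387
translate([0, 0, 387]) cube([2065, 369, 58]);
cube([58, 58, 387]);
translate([0, 311, 0]) cube([58, 58, 387]);
translate([2007, 0, 0]) cube([58, 58, 387]);
translate([2007, 311, 0]) cube([58, 58, 387]);


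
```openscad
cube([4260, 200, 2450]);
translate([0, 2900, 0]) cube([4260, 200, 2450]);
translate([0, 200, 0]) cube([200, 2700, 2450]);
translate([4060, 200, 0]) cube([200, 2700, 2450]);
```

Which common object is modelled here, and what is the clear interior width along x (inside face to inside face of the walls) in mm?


A house (or room) frame. The interior width is 3860 mm.

Four 2450 mm walls enclosing a rectangle with no floor or roof — a room or house frame. Outside width is 4260 mm and wall thickness is 200 mm, so the interior width is 4260 − 2 × 200 = 3860 mm.


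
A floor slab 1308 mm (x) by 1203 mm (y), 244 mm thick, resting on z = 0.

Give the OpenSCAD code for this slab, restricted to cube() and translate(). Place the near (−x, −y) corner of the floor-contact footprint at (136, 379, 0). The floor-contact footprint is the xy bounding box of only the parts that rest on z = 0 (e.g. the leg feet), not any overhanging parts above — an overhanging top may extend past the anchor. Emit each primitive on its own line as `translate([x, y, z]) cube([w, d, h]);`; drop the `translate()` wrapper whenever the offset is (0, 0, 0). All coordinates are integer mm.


translate([136, 379, 0]) cube([1308, 1203, 244]);


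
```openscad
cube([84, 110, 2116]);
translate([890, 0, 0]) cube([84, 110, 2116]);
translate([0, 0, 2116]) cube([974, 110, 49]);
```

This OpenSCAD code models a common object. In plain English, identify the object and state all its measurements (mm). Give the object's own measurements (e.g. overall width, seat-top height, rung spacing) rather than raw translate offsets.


A door frame. The clear opening is 806 mm wide and 2116 mm high. Two 84 mm wide jambs, 110 mm deep, stand either side of the opening from the floor to the top of the opening. A 49 mm thick head sits across the top of both jambs, spanning the full outside width of the frame.


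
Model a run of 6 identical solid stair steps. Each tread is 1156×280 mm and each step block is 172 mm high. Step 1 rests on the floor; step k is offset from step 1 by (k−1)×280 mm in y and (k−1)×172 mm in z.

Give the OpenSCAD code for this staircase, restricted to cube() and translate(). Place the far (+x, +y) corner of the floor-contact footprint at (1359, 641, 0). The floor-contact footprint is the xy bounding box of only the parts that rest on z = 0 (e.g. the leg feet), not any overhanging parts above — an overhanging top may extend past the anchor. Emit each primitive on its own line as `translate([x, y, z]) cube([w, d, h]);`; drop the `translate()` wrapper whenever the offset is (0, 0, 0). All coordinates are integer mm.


translate([203, 361, 0]) cube([1156, 280, 172]);
translate([203, 641, 172]) cube([1156, 280, 172]);
translate([203, 921, 344]) cube([1156, 280, 172]);
translate([203, 1201, 516]) cube([1156, 280, 172]);
translate([203, 1481, 688]) cube([1156, 280, 172]);
translate([203, 1761, 860]) cube([1156, 280, 172]);


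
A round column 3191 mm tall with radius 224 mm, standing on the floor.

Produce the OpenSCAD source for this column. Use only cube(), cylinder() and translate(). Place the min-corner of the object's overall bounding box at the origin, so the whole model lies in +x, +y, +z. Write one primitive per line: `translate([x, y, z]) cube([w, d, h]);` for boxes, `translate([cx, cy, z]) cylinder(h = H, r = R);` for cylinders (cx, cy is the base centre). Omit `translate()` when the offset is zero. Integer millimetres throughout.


translate([224, 224, 0]) cylinder(h = 3191, r = 224);


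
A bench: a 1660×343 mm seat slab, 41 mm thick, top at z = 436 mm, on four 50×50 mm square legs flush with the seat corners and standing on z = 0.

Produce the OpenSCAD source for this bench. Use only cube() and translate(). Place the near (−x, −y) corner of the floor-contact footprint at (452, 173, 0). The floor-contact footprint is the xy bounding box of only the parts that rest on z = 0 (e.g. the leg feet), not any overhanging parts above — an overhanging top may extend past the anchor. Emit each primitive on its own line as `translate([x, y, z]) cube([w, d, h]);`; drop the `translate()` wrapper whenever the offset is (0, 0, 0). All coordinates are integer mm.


// leg_h = 436 − 41 = 395
translate([452, 173, 395]) cube([1660, 343, 41]);
translate([452, 173, 0]) cube([50, 50, 395]);
translate([452, 466, 0]) cube([50, 50, 395]);
translate([2062, 173, 0]) cube([50, 50, 395]);
translate([2062, 466, 0]) cube([50, 50, 395]);


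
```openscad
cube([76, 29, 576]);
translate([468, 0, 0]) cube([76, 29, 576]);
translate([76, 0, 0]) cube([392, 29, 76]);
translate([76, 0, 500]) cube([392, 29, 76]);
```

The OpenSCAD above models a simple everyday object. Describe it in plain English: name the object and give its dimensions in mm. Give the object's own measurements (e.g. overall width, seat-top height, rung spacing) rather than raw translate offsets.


A rectangular picture frame lying in the x–z plane (depth along y). The opening is 392 mm wide (x) by 424 mm tall (z), surrounded by a border 76 mm wide on all four sides. The frame is 29 mm deep and is made of two full-height vertical stiles with two horizontal rails fitted between them.


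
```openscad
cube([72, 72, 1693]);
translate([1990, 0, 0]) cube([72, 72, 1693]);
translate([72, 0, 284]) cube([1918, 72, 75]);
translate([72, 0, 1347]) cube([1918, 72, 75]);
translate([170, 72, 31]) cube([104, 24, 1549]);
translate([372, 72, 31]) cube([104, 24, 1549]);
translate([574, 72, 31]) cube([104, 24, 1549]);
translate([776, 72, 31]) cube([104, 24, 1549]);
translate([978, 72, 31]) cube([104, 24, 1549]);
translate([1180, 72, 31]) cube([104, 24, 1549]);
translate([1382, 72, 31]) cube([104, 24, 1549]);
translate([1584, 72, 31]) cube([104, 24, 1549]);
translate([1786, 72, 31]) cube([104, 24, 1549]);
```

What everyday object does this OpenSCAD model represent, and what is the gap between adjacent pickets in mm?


A fence section. The picket gap is 98 mm.

Two posts, two rails, 9 pickets — a fence section. Span 1918 mm holds 9 pickets of 104 mm with 10 equal gaps: ⌊(1918 − 9·104) / 10⌋ = 98 mm.


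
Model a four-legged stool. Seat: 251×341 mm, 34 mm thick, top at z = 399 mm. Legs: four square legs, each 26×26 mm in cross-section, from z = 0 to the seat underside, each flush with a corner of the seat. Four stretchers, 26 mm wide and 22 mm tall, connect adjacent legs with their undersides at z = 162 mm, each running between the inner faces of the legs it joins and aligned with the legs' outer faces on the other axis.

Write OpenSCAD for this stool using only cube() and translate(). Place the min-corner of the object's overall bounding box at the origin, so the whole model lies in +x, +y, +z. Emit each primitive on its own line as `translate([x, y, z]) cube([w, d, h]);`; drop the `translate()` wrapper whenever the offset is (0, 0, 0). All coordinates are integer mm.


translate([0, 0, 365]) cube([251, 341, 34]);
cube([26, 26, 365]);
translate([225, 0, 0]) cube([26, 26, 365]);
translate([0, 315, 0]) cube([26, 26, 365]);
translate([225, 315, 0]) cube([26, 26, 365]);
translate([26, 0, 162]) cube([199, 26, 22]);
translate([26, 315, 162]) cube([199, 26, 22]);
translate([0, 26, 162]) cube([26, 289, 22]);
translate([225, 26, 162]) cube([26, 289, 22]);


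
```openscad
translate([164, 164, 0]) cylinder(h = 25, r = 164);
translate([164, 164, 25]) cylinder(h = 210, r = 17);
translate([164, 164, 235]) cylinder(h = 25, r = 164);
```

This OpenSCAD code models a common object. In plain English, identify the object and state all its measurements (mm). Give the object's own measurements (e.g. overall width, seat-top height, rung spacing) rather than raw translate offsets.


A spool: two coaxial disc flanges of radius 164 mm and thickness 25 mm, joined by a core cylinder of radius 17 mm and height 210 mm. The lower flange rests on z = 0 and the three cylinders share a vertical axis.


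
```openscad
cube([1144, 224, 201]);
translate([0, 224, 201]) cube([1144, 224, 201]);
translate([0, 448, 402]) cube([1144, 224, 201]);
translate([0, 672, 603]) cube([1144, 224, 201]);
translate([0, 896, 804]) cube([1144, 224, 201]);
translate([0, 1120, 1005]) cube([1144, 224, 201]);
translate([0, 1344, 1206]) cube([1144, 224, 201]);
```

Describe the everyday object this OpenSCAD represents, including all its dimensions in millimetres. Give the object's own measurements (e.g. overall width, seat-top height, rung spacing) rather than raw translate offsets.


A straight staircase of 7 solid steps. Each step is 1144 mm wide (x), 224 mm deep (y, the going) and 201 mm tall (the rise). The first step rests on the floor; each subsequent step sits one going further in +y and one rise higher in +z, directly behind and above the previous step with no overlap.


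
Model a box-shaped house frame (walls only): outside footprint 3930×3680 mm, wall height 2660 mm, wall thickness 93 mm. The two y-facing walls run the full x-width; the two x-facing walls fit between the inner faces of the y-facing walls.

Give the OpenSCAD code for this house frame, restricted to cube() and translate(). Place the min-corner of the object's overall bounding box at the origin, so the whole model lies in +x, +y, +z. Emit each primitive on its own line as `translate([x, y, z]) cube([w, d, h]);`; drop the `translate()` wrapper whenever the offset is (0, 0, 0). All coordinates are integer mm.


cube([3930, 93, 2660]);
translate([0, 3587, 0]) cube([3930, 93, 2660]);
translate([0, 93, 0]) cube([93, 3494, 2660]);
translate([3837, 93, 0]) cube([93, 3494, 2660]);


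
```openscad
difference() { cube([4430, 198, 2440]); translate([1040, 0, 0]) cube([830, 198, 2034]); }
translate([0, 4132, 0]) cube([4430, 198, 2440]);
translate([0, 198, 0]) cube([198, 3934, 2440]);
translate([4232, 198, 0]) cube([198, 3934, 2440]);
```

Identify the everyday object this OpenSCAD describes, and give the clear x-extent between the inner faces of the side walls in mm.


A single room. The interior width is 4034 mm.

Four walls enclosing a rectangle with a door in the front wall — a room. Outside width 4430 minus two 198 mm walls gives 4034 mm.


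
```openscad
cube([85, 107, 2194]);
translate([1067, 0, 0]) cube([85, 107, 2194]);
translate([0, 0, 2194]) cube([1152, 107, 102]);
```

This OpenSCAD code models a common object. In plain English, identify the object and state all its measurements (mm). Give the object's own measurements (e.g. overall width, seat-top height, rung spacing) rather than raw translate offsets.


A door frame. The clear opening is 982 mm wide and 2194 mm high. Two 85 mm wide jambs, 107 mm deep, stand either side of the opening from the floor to the top of the opening. A 102 mm thick head sits across the top of both jambs, spanning the full outside width of the frame.


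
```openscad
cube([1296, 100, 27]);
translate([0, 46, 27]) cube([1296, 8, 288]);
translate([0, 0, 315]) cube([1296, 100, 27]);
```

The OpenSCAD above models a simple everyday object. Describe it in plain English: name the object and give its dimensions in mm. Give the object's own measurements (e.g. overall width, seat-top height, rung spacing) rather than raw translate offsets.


An I-beam lying along x, 1296 mm long. Overall section height 342 mm. Two flanges 100 mm wide (y) and 27 mm thick, one on the floor and one at the top; a web 8 mm thick runs between them, centred on the flange width.


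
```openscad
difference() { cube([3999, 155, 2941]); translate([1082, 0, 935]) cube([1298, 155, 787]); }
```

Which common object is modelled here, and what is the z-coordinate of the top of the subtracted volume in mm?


A wall with a window opening. The window head height is 1722 mm.

A wall with a rectangular opening subtracted — a window. Sill at z = 935, opening 787 mm tall, so the head is at 935 + 787 = 1722 mm.


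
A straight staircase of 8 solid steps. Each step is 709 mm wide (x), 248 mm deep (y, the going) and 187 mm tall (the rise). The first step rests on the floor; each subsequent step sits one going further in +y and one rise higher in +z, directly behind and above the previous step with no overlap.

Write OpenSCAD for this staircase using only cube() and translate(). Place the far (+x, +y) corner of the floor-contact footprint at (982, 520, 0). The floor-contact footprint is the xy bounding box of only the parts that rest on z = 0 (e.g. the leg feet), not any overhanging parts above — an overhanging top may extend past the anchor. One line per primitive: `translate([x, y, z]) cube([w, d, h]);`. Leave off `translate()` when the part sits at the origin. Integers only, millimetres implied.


translate([273, 272, 0]) cube([709, 248, 187]);
translate([273, 520, 187]) cube([709, 248, 187]);
translate([273, 768, 374]) cube([709, 248, 187]);
translate([273, 1016, 561]) cube([709, 248, 187]);
translate([273, 1264, 748]) cube([709, 248, 187]);
translate([273, 1512, 935]) cube([709, 248, 187]);
translate([273, 1760, 1122]) cube([709, 248, 187]);
translate([273, 2008, 1309]) cube([709, 248, 187]);
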